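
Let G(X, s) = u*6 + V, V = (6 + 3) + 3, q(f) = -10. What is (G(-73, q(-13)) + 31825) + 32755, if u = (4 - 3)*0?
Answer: 64592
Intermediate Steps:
V = 12 (V = 9 + 3 = 12)
u = 0 (u = 1*0 = 0)
G(X, s) = 12 (G(X, s) = 0*6 + 12 = 0 + 12 = 12)
(G(-73, q(-13)) + 31825) + 32755 = (12 + 31825) + 32755 = 31837 + 32755 = 64592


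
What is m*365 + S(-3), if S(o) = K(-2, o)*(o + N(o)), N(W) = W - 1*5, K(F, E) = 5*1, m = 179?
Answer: 65280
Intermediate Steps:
K(F, E) = 5
N(W) = -5 + W (N(W) = W - 5 = -5 + W)
S(o) = -25 + 10*o (S(o) = 5*(o + (-5 + o)) = 5*(-5 + 2*o) = -25 + 10*o)
m*365 + S(-3) = 179*365 + (-25 + 10*(-3)) = 65335 + (-25 - 30) = 65335 - 55 = 65280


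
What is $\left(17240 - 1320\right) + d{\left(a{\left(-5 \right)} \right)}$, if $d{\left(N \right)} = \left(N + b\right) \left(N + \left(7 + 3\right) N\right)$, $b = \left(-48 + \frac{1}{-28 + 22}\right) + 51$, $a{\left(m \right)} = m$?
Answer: $\frac{96235}{6} \approx 16039.0$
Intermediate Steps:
$b = \frac{17}{6}$ ($b = \left(-48 + \frac{1}{-6}\right) + 51 = \left(-48 - \frac{1}{6}\right) + 51 = - \frac{289}{6} + 51 = \frac{17}{6} \approx 2.8333$)
$d{\left(N \right)} = 11 N \left(\frac{17}{6} + N\right)$ ($d{\left(N \right)} = \left(N + \frac{17}{6}\right) \left(N + \left(7 + 3\right) N\right) = \left(\frac{17}{6} + N\right) \left(N + 10 N\right) = \left(\frac{17}{6} + N\right) 11 N = 11 N \left(\frac{17}{6} + N\right)$)
$\left(17240 - 1320\right) + d{\left(a{\left(-5 \right)} \right)} = \left(17240 - 1320\right) + \frac{11}{6} \left(-5\right) \left(17 + 6 \left(-5\right)\right) = 15920 + \frac{11}{6} \left(-5\right) \left(17 - 30\right) = 15920 + \frac{11}{6} \left(-5\right) \left(-13\right) = 15920 + \frac{715}{6} = \frac{96235}{6}$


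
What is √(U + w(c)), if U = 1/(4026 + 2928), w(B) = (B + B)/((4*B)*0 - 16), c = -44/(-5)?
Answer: I*√332418585/17385 ≈ 1.0487*I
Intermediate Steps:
c = 44/5 (c = -44*(-⅕) = 44/5 ≈ 8.8000)
w(B) = -B/8 (w(B) = (2*B)/(0 - 16) = (2*B)/(-16) = (2*B)*(-1/16) = -B/8)
U = 1/6954 ≈ 0.00014380
√(U + w(c)) = √(1/6954 - ⅛*44/5) = √(1/6954 - 11/10) = √(-19121/17385) = I*√332418585/17385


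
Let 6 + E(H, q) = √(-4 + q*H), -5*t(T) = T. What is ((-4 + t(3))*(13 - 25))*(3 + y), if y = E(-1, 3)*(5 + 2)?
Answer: -10764/5 + 1932*I*√7/5 ≈ -2152.8 + 1022.3*I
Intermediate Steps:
t(T) = -T/5
E(H, q) = -6 + √(-4 + H*q) (E(H, q) = -6 + √(-4 + q*H) = -6 + √(-4 + H*q))
y = -42 + 7*I*√7 (y = (-6 + √(-4 - 1*3))*(5 + 2) = (-6 + √(-4 - 3))*7 = (-6 + √(-7))*7 = (-6 + I*√7)*7 = -42 + 7*I*√7 ≈ -42.0 + 18.52*I)
((-4 + t(3))*(13 - 25))*(3 + y) = ((-4 - ⅕*3)*(13 - 25))*(3 + (-42 + 7*I*√7)) = ((-4 - ⅗)*(-12))*(-39 + 7*I*√7) = (-23/5*(-12))*(-39 + 7*I*√7) = 276*(-39 + 7*I*√7)/5 = -10764/5 + 1932*I*√7/5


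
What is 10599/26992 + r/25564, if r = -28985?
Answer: -1660423/2240336 ≈ -0.74115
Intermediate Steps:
10599/26992 + r/25564 = 10599/26992 - 28985/25564 = 10599*(1/26992) - 28985*1/25564 = 10599/26992 - 2635/2324 = -1660423/2240336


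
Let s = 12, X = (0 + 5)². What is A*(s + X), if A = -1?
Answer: -37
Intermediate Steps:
X = 25 (X = 5² = 25)
A*(s + X) = -(12 + 25) = -1*37 = -37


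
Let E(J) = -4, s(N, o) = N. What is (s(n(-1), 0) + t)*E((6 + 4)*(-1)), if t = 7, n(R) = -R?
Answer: -32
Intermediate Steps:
(s(n(-1), 0) + t)*E((6 + 4)*(-1)) = (-1*(-1) + 7)*(-4) = (1 + 7)*(-4) = 8*(-4) = -32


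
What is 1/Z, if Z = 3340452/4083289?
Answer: 4083289/3340452 ≈ 1.2224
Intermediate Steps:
Z = 3340452/4083289 (Z = 3340452*(1/4083289) = 3340452/4083289 ≈ 0.81808)
1/Z = 1/(3340452/4083289) = 4083289/3340452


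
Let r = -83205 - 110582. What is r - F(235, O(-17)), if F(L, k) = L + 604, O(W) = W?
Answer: -194626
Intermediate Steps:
r = -193787
F(L, k) = 604 + L
r - F(235, O(-17)) = -193787 - (604 + 235) = -193787 - 1*839 = -193787 - 839 = -194626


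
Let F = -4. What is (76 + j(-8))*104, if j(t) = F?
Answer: 7488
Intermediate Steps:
j(t) = -4
(76 + j(-8))*104 = (76 - 4)*104 = 72*104 = 7488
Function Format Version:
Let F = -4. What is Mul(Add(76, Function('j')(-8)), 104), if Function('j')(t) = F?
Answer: 7488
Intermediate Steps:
Function('j')(t) = -4
Mul(Add(76, Function('j')(-8)), 104) = Mul(Add(76, -4), 104) = Mul(72, 104) = 7488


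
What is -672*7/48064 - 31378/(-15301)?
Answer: 44880509/22982102 ≈ 1.9528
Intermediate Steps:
-672*7/48064 - 31378/(-15301) = -4704*1/48064 - 31378*(-1/15301) = -147/1502 + 31378/15301 = 44880509/22982102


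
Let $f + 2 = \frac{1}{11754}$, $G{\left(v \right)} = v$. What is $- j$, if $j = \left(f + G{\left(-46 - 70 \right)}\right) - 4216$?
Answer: $\frac{50941835}{11754} \approx 4334.0$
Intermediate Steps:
$f = - \frac{23507}{11754}$ ($f = -2 + \frac{1}{11754} = - \frac{23507}{11754} \approx -1.9999$)
$j = - \frac{50941835}{11754}$ ($j = \left(- \frac{23507}{11754} - 116\right) - 4216 = - \frac{1386971}{11754} - 4216 = - \frac{50941835}{11754} \approx -4334.0$)
$- j = \left(-1\right) \left(- \frac{50941835}{11754}\right) = \frac{50941835}{11754}$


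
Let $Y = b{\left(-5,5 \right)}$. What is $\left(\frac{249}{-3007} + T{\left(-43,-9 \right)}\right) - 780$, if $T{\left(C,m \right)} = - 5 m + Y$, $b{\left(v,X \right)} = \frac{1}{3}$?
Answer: $- \frac{6628175}{9021} \approx -734.75$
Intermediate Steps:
$b{\left(v,X \right)} = \frac{1}{3}$
$Y = \frac{1}{3} \approx 0.33333$
$T{\left(C,m \right)} = \frac{1}{3} - 5 m$ ($T{\left(C,m \right)} = - 5 m + \frac{1}{3} = \frac{1}{3} - 5 m$)
$\left(\frac{249}{-3007} + T{\left(-43,-9 \right)}\right) - 780 = \left(\frac{249}{-3007} + \left(\frac{1}{3} - -45\right)\right) - 780 = \left(249 \left(- \frac{1}{3007}\right) + \left(\frac{1}{3} + 45\right)\right) - 780 = \left(- \frac{249}{3007} + \frac{136}{3}\right) - 780 = \frac{408205}{9021} - 780 = - \frac{6628175}{9021}$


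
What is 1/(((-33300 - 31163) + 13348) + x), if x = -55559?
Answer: -1/106674 ≈ -9.3744e-6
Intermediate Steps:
1/(((-33300 - 31163) + 13348) + x) = 1/(((-33300 - 31163) + 13348) - 55559) = 1/((-64463 + 13348) - 55559) = 1/(-51115 - 55559) = 1/(-106674) = -1/106674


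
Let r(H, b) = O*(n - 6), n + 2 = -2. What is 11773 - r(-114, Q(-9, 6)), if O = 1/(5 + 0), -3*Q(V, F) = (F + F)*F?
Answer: 11775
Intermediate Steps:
n = -4 (n = -2 - 2 = -4)
Q(V, F) = -2*F²/3 (Q(V, F) = -(F + F)*F/3 = -2*F*F/3 = -2*F²/3)
O = ⅕ (O = 1/5 = ⅕ ≈ 0.20000)
r(H, b) = -2 (r(H, b) = (-4 - 6)/5 = (⅕)*(-10) = -2)
11773 - r(-114, Q(-9, 6)) = 11773 - 1*(-2) = 11773 + 2 = 11775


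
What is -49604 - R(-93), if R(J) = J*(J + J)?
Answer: -66902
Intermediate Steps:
R(J) = 2*J**2 (R(J) = J*(2*J) = 2*J**2)
-49604 - R(-93) = -49604 - 2*(-93)**2 = -49604 - 2*8649 = -49604 - 1*17298 = -49604 - 17298 = -66902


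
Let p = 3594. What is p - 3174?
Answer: 420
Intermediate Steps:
p - 3174 = 3594 - 3174 = 420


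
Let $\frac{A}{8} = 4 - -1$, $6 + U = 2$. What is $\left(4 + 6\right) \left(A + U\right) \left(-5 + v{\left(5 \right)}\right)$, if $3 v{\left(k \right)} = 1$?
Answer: $-1680$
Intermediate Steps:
$U = -4$ ($U = -6 + 2 = -4$)
$v{\left(k \right)} = \frac{1}{3}$ ($v{\left(k \right)} = \frac{1}{3} \cdot 1 = \frac{1}{3}$)
$A = 40$ ($A = 8 \left(4 - -1\right) = 8 \left(4 + 1\right) = 8 \cdot 5 = 40$)
$\left(4 + 6\right) \left(A + U\right) \left(-5 + v{\left(5 \right)}\right) = \left(4 + 6\right) \left(40 - 4\right) \left(-5 + \frac{1}{3}\right) = 10 \cdot 36 \left(- \frac{14}{3}\right) = 360 \left(- \frac{14}{3}\right) = -1680$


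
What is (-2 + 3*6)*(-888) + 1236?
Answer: -12972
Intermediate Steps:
(-2 + 3*6)*(-888) + 1236 = (-2 + 18)*(-888) + 1236 = 16*(-888) + 1236 = -14208 + 1236 = -12972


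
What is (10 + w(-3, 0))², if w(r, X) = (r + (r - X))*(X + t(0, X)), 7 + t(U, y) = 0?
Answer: 2704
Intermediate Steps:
t(U, y) = -7 (t(U, y) = -7 + 0 = -7)
w(r, X) = (-7 + X)*(-X + 2*r) (w(r, X) = (r + (r - X))*(X - 7) = (-X + 2*r)*(-7 + X) = (-7 + X)*(-X + 2*r))
(10 + w(-3, 0))² = (10 + (-1*0² - 14*(-3) + 7*0 + 2*0*(-3)))² = (10 + (-1*0 + 42 + 0 + 0))² = (10 + (0 + 42 + 0 + 0))² = (10 + 42)² = 52² = 2704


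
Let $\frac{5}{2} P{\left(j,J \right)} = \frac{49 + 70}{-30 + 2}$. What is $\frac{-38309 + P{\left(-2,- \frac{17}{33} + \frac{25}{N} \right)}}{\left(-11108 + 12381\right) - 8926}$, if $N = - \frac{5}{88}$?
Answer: $\frac{383107}{76530} \approx 5.006$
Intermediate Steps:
$N = - \frac{5}{88}$ ($N = \left(-5\right) \frac{1}{88} = - \frac{5}{88} \approx -0.056818$)
$P{\left(j,J \right)} = - \frac{17}{10}$ ($P{\left(j,J \right)} = \frac{2 \frac{49 + 70}{-30 + 2}}{5} = \frac{2 \frac{119}{-28}}{5} = \frac{2 \cdot 119 \left(- \frac{1}{28}\right)}{5} = \frac{2}{5} \left(- \frac{17}{4}\right) = - \frac{17}{10}$)
$\frac{-38309 + P{\left(-2,- \frac{17}{33} + \frac{25}{N} \right)}}{\left(-11108 + 12381\right) - 8926} = \frac{-38309 - \frac{17}{10}}{\left(-11108 + 12381\right) - 8926} = - \frac{383107}{10 \left(1273 - 8926\right)} = - \frac{383107}{10 \left(-7653\right)} = \left(- \frac{383107}{10}\right) \left(- \frac{1}{7653}\right) = \frac{383107}{76530}$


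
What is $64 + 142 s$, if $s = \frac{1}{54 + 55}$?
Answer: $\frac{7118}{109} \approx 65.303$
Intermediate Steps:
$s = \frac{1}{109} \approx 0.0091743$
$64 + 142 s = 64 + 142 \cdot \frac{1}{109} = 64 + \frac{142}{109} = \frac{7118}{109}$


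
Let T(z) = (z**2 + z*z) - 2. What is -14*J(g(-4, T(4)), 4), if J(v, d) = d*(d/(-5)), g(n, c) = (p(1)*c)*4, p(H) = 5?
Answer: 224/5 ≈ 44.800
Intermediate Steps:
T(z) = -2 + 2*z**2 (T(z) = (z**2 + z**2) - 2 = 2*z**2 - 2 = -2 + 2*z**2)
g(n, c) = 20*c (g(n, c) = (5*c)*4 = 20*c)
J(v, d) = -d**2/5 (J(v, d) = d*(d*(-1/5)) = d*(-d/5) = -d**2/5)
-14*J(g(-4, T(4)), 4) = -(-14)*4**2/5 = -(-14)*16/5 = -14*(-16/5) = 224/5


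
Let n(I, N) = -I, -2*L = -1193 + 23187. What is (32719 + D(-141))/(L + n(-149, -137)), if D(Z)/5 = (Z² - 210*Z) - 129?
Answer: -279529/10848 ≈ -25.768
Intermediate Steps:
L = -10997 (L = -(-1193 + 23187)/2 = -½*21994 = -10997)
D(Z) = -645 - 1050*Z + 5*Z² (D(Z) = 5*((Z² - 210*Z) - 129) = 5*(-129 + Z² - 210*Z) = -645 - 1050*Z + 5*Z²)
(32719 + D(-141))/(L + n(-149, -137)) = (32719 + (-645 - 1050*(-141) + 5*(-141)²))/(-10997 - 1*(-149)) = (32719 + (-645 + 148050 + 5*19881))/(-10997 + 149) = (32719 + (-645 + 148050 + 99405))/(-10848) = (32719 + 246810)*(-1/10848) = 279529*(-1/10848) = -279529/10848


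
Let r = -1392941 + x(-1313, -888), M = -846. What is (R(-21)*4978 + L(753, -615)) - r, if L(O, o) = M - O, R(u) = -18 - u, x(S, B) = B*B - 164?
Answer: 617896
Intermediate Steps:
x(S, B) = -164 + B² (x(S, B) = B² - 164 = -164 + B²)
L(O, o) = -846 - O
r = -604561 (r = -1392941 + (-164 + (-888)²) = -1392941 + (-164 + 788544) = -1392941 + 788380 = -604561)
(R(-21)*4978 + L(753, -615)) - r = ((-18 - 1*(-21))*4978 + (-846 - 1*753)) - 1*(-604561) = ((-18 + 21)*4978 + (-846 - 753)) + 604561 = (3*4978 - 1599) + 604561 = (14934 - 1599) + 604561 = 13335 + 604561 = 617896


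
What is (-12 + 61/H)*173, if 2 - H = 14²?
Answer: -413297/194 ≈ -2130.4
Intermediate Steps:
H = -194 (H = 2 - 1*14² = 2 - 1*196 = 2 - 196 = -194)
(-12 + 61/H)*173 = (-12 + 61/(-194))*173 = (-12 + 61*(-1/194))*173 = (-12 - 61/194)*173 = -2389/194*173 = -413297/194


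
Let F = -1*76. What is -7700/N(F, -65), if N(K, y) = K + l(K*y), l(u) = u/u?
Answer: 308/3 ≈ 102.67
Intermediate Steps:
F = -76
l(u) = 1
N(K, y) = 1 + K (N(K, y) = K + 1 = 1 + K)
-7700/N(F, -65) = -7700/(1 - 76) = -7700/(-75) = -7700*(-1/75) = 308/3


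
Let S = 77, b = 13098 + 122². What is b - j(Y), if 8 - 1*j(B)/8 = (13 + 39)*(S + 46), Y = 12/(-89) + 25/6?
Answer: 79086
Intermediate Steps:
Y = 2153/534 (Y = 12*(-1/89) + 25*(⅙) = -12/89 + 25/6 = 2153/534 ≈ 4.0318)
b = 27982 (b = 13098 + 14884 = 27982)
j(B) = -51104 (j(B) = 64 - 8*(13 + 39)*(77 + 46) = 64 - 416*123 = 64 - 8*6396 = 64 - 51168 = -51104)
b - j(Y) = 27982 - 1*(-51104) = 27982 + 51104 = 79086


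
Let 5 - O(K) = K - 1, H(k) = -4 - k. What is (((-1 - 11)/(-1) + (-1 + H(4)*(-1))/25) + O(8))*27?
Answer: 6939/25 ≈ 277.56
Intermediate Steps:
O(K) = 6 - K (O(K) = 5 - (K - 1) = 5 - (-1 + K) = 5 + (1 - K) = 6 - K)
(((-1 - 11)/(-1) + (-1 + H(4)*(-1))/25) + O(8))*27 = (((-1 - 11)/(-1) + (-1 + (-4 - 1*4)*(-1))/25) + (6 - 1*8))*27 = ((-12*(-1) + (-1 + (-4 - 4)*(-1))*(1/25)) + (6 - 8))*27 = ((12 + (-1 - 8*(-1))*(1/25)) - 2)*27 = ((12 + (-1 + 8)*(1/25)) - 2)*27 = ((12 + 7*(1/25)) - 2)*27 = ((12 + 7/25) - 2)*27 = (307/25 - 2)*27 = (257/25)*27 = 6939/25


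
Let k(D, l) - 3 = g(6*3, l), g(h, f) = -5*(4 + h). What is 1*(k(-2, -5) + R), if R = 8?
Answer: -99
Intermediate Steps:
g(h, f) = -20 - 5*h
k(D, l) = -107 (k(D, l) = 3 + (-20 - 30*3) = 3 + (-20 - 5*18) = 3 + (-20 - 90) = 3 - 110 = -107)
1*(k(-2, -5) + R) = 1*(-107 + 8) = 1*(-99) = -99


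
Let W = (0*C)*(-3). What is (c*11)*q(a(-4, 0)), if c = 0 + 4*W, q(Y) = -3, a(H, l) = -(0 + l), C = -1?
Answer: 0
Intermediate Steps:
a(H, l) = -l
W = 0 (W = (0*(-1))*(-3) = 0*(-3) = 0)
c = 0 (c = 0 + 4*0 = 0 + 0 = 0)
(c*11)*q(a(-4, 0)) = (0*11)*(-3) = 0*(-3) = 0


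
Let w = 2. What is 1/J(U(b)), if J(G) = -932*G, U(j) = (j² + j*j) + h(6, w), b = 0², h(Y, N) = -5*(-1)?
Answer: -1/4660 ≈ -0.00021459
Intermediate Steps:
h(Y, N) = 5
b = 0
U(j) = 5 + 2*j² (U(j) = (j² + j*j) + 5 = (j² + j²) + 5 = 2*j² + 5 = 5 + 2*j²)
1/J(U(b)) = 1/(-932*(5 + 2*0²)) = 1/(-932*(5 + 2*0)) = 1/(-932*(5 + 0)) = 1/(-932*5) = 1/(-4660) = -1/4660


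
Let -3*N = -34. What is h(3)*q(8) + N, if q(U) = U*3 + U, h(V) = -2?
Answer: -158/3 ≈ -52.667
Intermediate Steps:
N = 34/3 (N = -1/3*(-34) = 34/3 ≈ 11.333)
q(U) = 4*U (q(U) = 3*U + U = 4*U)
h(3)*q(8) + N = -8*8 + 34/3 = -2*32 + 34/3 = -64 + 34/3 = -158/3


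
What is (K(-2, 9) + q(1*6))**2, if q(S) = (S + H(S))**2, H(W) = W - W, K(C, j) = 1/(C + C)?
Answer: 20449/16 ≈ 1278.1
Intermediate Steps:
K(C, j) = 1/(2*C)
H(W) = 0
q(S) = S**2 (q(S) = (S + 0)**2 = S**2)
(K(-2, 9) + q(1*6))**2 = ((1/2)/(-2) + (1*6)**2)**2 = ((1/2)*(-1/2) + 6**2)**2 = (-1/4 + 36)**2 = (143/4)**2 = 20449/16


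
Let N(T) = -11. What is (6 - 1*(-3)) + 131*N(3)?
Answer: -1432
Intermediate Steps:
(6 - 1*(-3)) + 131*N(3) = (6 - 1*(-3)) + 131*(-11) = (6 + 3) - 1441 = 9 - 1441 = -1432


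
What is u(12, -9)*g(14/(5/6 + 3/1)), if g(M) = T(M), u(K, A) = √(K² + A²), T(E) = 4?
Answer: 60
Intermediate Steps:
u(K, A) = √(A² + K²)
g(M) = 4
u(12, -9)*g(14/(5/6 + 3/1)) = √((-9)² + 12²)*4 = √(81 + 144)*4 = √225*4 = 15*4 = 60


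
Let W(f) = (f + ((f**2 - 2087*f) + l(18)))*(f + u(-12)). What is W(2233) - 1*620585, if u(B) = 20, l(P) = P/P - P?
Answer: 738890617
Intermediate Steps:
l(P) = 1 - P
W(f) = (20 + f)*(-17 + f**2 - 2086*f) (W(f) = (f + ((f**2 - 2087*f) + (1 - 1*18)))*(f + 20) = (f + ((f**2 - 2087*f) + (1 - 18)))*(20 + f) = (f + ((f**2 - 2087*f) - 17))*(20 + f) = (f + (-17 + f**2 - 2087*f))*(20 + f) = (-17 + f**2 - 2086*f)*(20 + f) = (20 + f)*(-17 + f**2 - 2086*f))
W(2233) - 1*620585 = (-340 + 2233**3 - 41737*2233 - 2066*2233**2) - 1*620585 = (-340 + 11134383337 - 93198721 - 2066*4986289) - 620585 = (-340 + 11134383337 - 93198721 - 10301673074) - 620585 = 739511202 - 620585 = 738890617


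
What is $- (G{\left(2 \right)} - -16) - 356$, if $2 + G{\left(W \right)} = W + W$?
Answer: $-374$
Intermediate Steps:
$G{\left(W \right)} = -2 + 2 W$ ($G{\left(W \right)} = -2 + \left(W + W\right) = -2 + 2 W$)
$- (G{\left(2 \right)} - -16) - 356 = - (\left(-2 + 2 \cdot 2\right) - -16) - 356 = - (\left(-2 + 4\right) + 16) - 356 = - (2 + 16) - 356 = \left(-1\right) 18 - 356 = -18 - 356 = -374$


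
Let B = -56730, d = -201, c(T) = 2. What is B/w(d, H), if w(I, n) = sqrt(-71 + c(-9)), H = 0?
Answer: 18910*I*sqrt(69)/23 ≈ 6829.5*I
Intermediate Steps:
w(I, n) = I*sqrt(69) (w(I, n) = sqrt(-71 + 2) = sqrt(-69) = I*sqrt(69))
B/w(d, H) = -56730*(-I*sqrt(69)/69) = -(-18910)*I*sqrt(69)/23 = 18910*I*sqrt(69)/23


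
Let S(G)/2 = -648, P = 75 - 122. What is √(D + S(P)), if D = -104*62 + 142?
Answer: I*√7602 ≈ 87.189*I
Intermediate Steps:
P = -47
D = -6306 (D = -6448 + 142 = -6306)
S(G) = -1296 (S(G) = 2*(-648) = -1296)
√(D + S(P)) = √(-6306 - 1296) = √(-7602) = I*√7602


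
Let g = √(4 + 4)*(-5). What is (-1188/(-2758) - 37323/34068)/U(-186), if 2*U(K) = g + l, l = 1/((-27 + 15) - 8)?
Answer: -104106750/313194565019 + 20821350000*√2/313194565019 ≈ 0.093685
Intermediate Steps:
g = -10*√2 (g = √8*(-5) = (2*√2)*(-5) = -10*√2 ≈ -14.142)
l = -1/20 (l = 1/(-12 - 8) = 1/(-20) = 1*(-1/20) = -1/20 ≈ -0.050000)
U(K) = -1/40 - 5*√2 (U(K) = (-10*√2 - 1/20)/2 = (-1/20 - 10*√2)/2 = -1/40 - 5*√2)
(-1188/(-2758) - 37323/34068)/U(-186) = (-1188/(-2758) - 37323/34068)/(-1/40 - 5*√2) = (-1188*(-1/2758) - 37323*1/34068)/(-1/40 - 5*√2) = (594/1379 - 12441/11356)/(-1/40 - 5*√2) = -10410675/(15659924*(-1/40 - 5*√2))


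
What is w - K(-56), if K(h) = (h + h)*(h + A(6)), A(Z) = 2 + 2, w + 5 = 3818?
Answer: -2011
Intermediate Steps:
w = 3813 (w = -5 + 3818 = 3813)
A(Z) = 4
K(h) = 2*h*(4 + h) (K(h) = (h + h)*(h + 4) = (2*h)*(4 + h) = 2*h*(4 + h))
w - K(-56) = 3813 - 2*(-56)*(4 - 56) = 3813 - 2*(-56)*(-52) = 3813 - 1*5824 = 3813 - 5824 = -2011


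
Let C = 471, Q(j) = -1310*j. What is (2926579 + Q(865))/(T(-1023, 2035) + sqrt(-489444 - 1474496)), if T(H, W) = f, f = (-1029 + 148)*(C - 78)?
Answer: -620944302957/119879254229 - 3586858*I*sqrt(490985)/119879254229 ≈ -5.1797 - 0.020965*I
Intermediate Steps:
f = -346233 (f = (-1029 + 148)*(471 - 78) = -881*393 = -346233)
T(H, W) = -346233
(2926579 + Q(865))/(T(-1023, 2035) + sqrt(-489444 - 1474496)) = (2926579 - 1310*865)/(-346233 + sqrt(-489444 - 1474496)) = (2926579 - 1133150)/(-346233 + sqrt(-1963940)) = 1793429/(-346233 + 2*I*sqrt(490985))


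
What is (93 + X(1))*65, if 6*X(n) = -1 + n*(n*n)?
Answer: 6045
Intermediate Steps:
X(n) = -1/6 + n**3/6 (X(n) = (-1 + n*(n*n))/6 = (-1 + n*n**2)/6 = (-1 + n**3)/6 = -1/6 + n**3/6)
(93 + X(1))*65 = (93 + (-1/6 + (1/6)*1**3))*65 = (93 + (-1/6 + (1/6)*1))*65 = (93 + (-1/6 + 1/6))*65 = (93 + 0)*65 = 93*65 = 6045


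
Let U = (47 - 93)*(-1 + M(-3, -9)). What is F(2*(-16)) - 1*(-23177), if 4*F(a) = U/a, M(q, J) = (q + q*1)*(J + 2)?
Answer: 1484271/64 ≈ 23192.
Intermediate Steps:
M(q, J) = 2*q*(2 + J) (M(q, J) = (q + q)*(2 + J) = (2*q)*(2 + J) = 2*q*(2 + J))
U = -1886 (U = (47 - 93)*(-1 + 2*(-3)*(2 - 9)) = -46*(-1 + 2*(-3)*(-7)) = -46*(-1 + 42) = -46*41 = -1886)
F(a) = -943/(2*a) (F(a) = (-1886/a)/4 = -943/(2*a))
F(2*(-16)) - 1*(-23177) = -943/(2*(2*(-16))) - 1*(-23177) = -943/2/(-32) + 23177 = -943/2*(-1/32) + 23177 = 943/64 + 23177 = 1484271/64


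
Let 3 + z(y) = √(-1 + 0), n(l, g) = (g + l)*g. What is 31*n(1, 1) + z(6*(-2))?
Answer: 59 + I ≈ 59.0 + 1.0*I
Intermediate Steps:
n(l, g) = g*(g + l)
z(y) = -3 + I (z(y) = -3 + √(-1 + 0) = -3 + √(-1) = -3 + I)
31*n(1, 1) + z(6*(-2)) = 31*(1*(1 + 1)) + (-3 + I) = 31*(1*2) + (-3 + I) = 31*2 + (-3 + I) = 62 + (-3 + I) = 59 + I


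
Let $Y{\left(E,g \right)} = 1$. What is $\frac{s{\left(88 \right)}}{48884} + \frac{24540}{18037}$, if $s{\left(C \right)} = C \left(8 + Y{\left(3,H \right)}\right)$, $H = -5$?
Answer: $\frac{27588606}{20039107} \approx 1.3767$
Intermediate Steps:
$s{\left(C \right)} = 9 C$ ($s{\left(C \right)} = C \left(8 + 1\right) = C 9 = 9 C$)
$\frac{s{\left(88 \right)}}{48884} + \frac{24540}{18037} = \frac{9 \cdot 88}{48884} + \frac{24540}{18037} = 792 \cdot \frac{1}{48884} + 24540 \cdot \frac{1}{18037} = \frac{18}{1111} + \frac{24540}{18037} = \frac{27588606}{20039107}$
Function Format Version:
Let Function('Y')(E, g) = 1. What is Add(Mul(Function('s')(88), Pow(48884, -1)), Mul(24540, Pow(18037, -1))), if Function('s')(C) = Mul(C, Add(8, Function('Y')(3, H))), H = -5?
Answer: Rational(27588606, 20039107) ≈ 1.3767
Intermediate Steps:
Function('s')(C) = Mul(9, C) (Function('s')(C) = Mul(C, Add(8, 1)) = Mul(C, 9) = Mul(9, C))
Add(Mul(Function('s')(88), Pow(48884, -1)), Mul(24540, Pow(18037, -1))) = Add(Mul(Mul(9, 88), Pow(48884, -1)), Mul(24540, Pow(18037, -1))) = Add(Mul(792, Rational(1, 48884)), Mul(24540, Rational(1, 18037))) = Add(Rational(18, 1111), Rational(24540, 18037)) = Rational(27588606, 20039107)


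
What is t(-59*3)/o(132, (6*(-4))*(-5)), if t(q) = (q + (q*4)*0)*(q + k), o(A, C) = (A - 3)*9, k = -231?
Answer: 8024/129 ≈ 62.202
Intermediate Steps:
o(A, C) = -27 + 9*A (o(A, C) = (-3 + A)*9 = -27 + 9*A)
t(q) = q*(-231 + q) (t(q) = (q + (q*4)*0)*(q - 231) = (q + (4*q)*0)*(-231 + q) = (q + 0)*(-231 + q) = q*(-231 + q))
t(-59*3)/o(132, (6*(-4))*(-5)) = ((-59*3)*(-231 - 59*3))/(-27 + 9*132) = (-177*(-231 - 177))/(-27 + 1188) = -177*(-408)/1161 = 72216*(1/1161) = 8024/129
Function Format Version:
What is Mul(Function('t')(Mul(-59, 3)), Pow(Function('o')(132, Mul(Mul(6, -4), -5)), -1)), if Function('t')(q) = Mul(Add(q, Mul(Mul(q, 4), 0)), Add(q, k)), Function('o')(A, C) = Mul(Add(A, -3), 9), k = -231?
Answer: Rational(8024, 129) ≈ 62.202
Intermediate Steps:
Function('o')(A, C) = Add(-27, Mul(9, A)) (Function('o')(A, C) = Mul(Add(-3, A), 9) = Add(-27, Mul(9, A)))
Function('t')(q) = Mul(q, Add(-231, q)) (Function('t')(q) = Mul(Add(q, Mul(Mul(q, 4), 0)), Add(q, -231)) = Mul(Add(q, Mul(Mul(4, q), 0)), Add(-231, q)) = Mul(Add(q, 0), Add(-231, q)) = Mul(q, Add(-231, q)))
Mul(Function('t')(Mul(-59, 3)), Pow(Function('o')(132, Mul(Mul(6, -4), -5)), -1)) = Mul(Mul(Mul(-59, 3), Add(-231, Mul(-59, 3))), Pow(Add(-27, Mul(9, 132)), -1)) = Mul(Mul(-177, Add(-231, -177)), Pow(Add(-27, 1188), -1)) = Mul(Mul(-177, -408), Pow(1161, -1)) = Mul(72216, Rational(1, 1161)) = Rational(8024, 129)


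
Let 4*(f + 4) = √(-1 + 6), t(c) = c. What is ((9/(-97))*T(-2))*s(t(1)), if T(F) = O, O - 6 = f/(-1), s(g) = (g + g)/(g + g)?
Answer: -90/97 + 9*√5/388 ≈ -0.87597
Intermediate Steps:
s(g) = 1 (s(g) = (2*g)/((2*g)) = (2*g)*(1/(2*g)) = 1)
f = -4 + √5/4 (f = -4 + √(-1 + 6)/4 = -4 + √5/4 ≈ -3.4410)
O = 10 - √5/4 (O = 6 + (-4 + √5/4)/(-1) = 6 + (-4 + √5/4)*(-1) = 6 + (4 - √5/4) = 10 - √5/4 ≈ 9.4410)
T(F) = 10 - √5/4
((9/(-97))*T(-2))*s(t(1)) = ((9/(-97))*(10 - √5/4))*1 = ((9*(-1/97))*(10 - √5/4))*1 = -9*(10 - √5/4)/97*1 = (-90/97 + 9*√5/388)*1 = -90/97 + 9*√5/388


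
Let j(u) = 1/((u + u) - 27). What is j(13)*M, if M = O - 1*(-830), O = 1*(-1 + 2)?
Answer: -831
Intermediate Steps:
j(u) = 1/(-27 + 2*u) (j(u) = 1/(2*u - 27) = 1/(-27 + 2*u))
O = 1 (O = 1*1 = 1)
M = 831 (M = 1 - 1*(-830) = 1 + 830 = 831)
j(13)*M = 831/(-27 + 2*13) = 831/(-27 + 26) = 831/(-1) = -1*831 = -831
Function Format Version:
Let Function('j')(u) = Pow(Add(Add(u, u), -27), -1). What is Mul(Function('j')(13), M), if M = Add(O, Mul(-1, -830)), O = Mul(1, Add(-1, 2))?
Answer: -831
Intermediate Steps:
Function('j')(u) = Pow(Add(-27, Mul(2, u)), -1) (Function('j')(u) = Pow(Add(Mul(2, u), -27), -1) = Pow(Add(-27, Mul(2, u)), -1))
O = 1 (O = Mul(1, 1) = 1)
M = 831 (M = Add(1, Mul(-1, -830)) = Add(1, 830) = 831)
Mul(Function('j')(13), M) = Mul(Pow(Add(-27, Mul(2, 13)), -1), 831) = Mul(Pow(Add(-27, 26), -1), 831) = Mul(Pow(-1, -1), 831) = Mul(-1, 831) = -831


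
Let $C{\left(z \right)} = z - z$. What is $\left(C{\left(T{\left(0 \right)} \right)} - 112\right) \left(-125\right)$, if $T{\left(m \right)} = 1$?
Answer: $14000$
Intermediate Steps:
$C{\left(z \right)} = 0$
$\left(C{\left(T{\left(0 \right)} \right)} - 112\right) \left(-125\right) = \left(0 - 112\right) \left(-125\right) = \left(-112\right) \left(-125\right) = 14000$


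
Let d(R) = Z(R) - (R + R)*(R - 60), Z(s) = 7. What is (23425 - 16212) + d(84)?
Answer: 3188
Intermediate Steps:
d(R) = 7 - 2*R*(-60 + R) (d(R) = 7 - (R + R)*(R - 60) = 7 - 2*R*(-60 + R))
(23425 - 16212) + d(84) = (23425 - 16212) + (7 - 2*84**2 + 120*84) = 7213 + (7 - 2*7056 + 10080) = 7213 + (7 - 14112 + 10080) = 7213 - 4025 = 3188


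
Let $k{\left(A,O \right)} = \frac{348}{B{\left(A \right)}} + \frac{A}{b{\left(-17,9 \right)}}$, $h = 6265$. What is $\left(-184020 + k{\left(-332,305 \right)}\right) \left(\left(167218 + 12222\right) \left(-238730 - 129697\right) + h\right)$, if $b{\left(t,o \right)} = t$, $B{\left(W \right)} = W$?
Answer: $\frac{17164023113760439945}{1411} \approx 1.2164 \cdot 10^{16}$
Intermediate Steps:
$k{\left(A,O \right)} = \frac{348}{A} - \frac{A}{17}$ ($k{\left(A,O \right)} = \frac{348}{A} + \frac{A}{-17} = \frac{348}{A} + A \left(- \frac{1}{17}\right) = \frac{348}{A} - \frac{A}{17}$)
$\left(-184020 + k{\left(-332,305 \right)}\right) \left(\left(167218 + 12222\right) \left(-238730 - 129697\right) + h\right) = \left(-184020 + \left(\frac{348}{-332} - - \frac{332}{17}\right)\right) \left(\left(167218 + 12222\right) \left(-238730 - 129697\right) + 6265\right) = \left(-184020 + \left(348 \left(- \frac{1}{332}\right) + \frac{332}{17}\right)\right) \left(179440 \left(-368427\right) + 6265\right) = \left(-184020 + \left(- \frac{87}{83} + \frac{332}{17}\right)\right) \left(-66110540880 + 6265\right) = \left(-184020 + \frac{26077}{1411}\right) \left(-66110534615\right) = \left(- \frac{259626143}{1411}\right) \left(-66110534615\right) = \frac{17164023113760439945}{1411}$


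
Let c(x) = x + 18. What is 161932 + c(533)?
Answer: 162483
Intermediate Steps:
c(x) = 18 + x
161932 + c(533) = 161932 + (18 + 533) = 161932 + 551 = 162483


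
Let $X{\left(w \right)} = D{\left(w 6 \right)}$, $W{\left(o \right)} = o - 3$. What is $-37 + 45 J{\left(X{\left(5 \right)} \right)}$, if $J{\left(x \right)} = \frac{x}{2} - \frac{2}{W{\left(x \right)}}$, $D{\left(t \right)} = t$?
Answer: $\frac{1904}{3} \approx 634.67$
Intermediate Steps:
$W{\left(o \right)} = -3 + o$
$X{\left(w \right)} = 6 w$ ($X{\left(w \right)} = w 6 = 6 w$)
$J{\left(x \right)} = \frac{x}{2} - \frac{2}{-3 + x}$
$-37 + 45 J{\left(X{\left(5 \right)} \right)} = -37 + 45 \frac{-4 + 6 \cdot 5 \left(-3 + 6 \cdot 5\right)}{2 \left(-3 + 6 \cdot 5\right)} = -37 + 45 \frac{-4 + 30 \left(-3 + 30\right)}{2 \left(-3 + 30\right)} = -37 + 45 \frac{-4 + 30 \cdot 27}{2 \cdot 27} = -37 + 45 \cdot \frac{1}{2} \cdot \frac{1}{27} \left(-4 + 810\right) = -37 + 45 \cdot \frac{1}{2} \cdot \frac{1}{27} \cdot 806 = -37 + 45 \cdot \frac{403}{27} = -37 + \frac{2015}{3} = \frac{1904}{3}$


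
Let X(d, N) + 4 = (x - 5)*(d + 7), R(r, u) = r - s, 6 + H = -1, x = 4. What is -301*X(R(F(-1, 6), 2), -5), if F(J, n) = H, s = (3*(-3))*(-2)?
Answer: -4214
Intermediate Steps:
H = -7 (H = -6 - 1 = -7)
s = 18 (s = -9*(-2) = 18)
F(J, n) = -7
R(r, u) = -18 + r (R(r, u) = r - 1*18 = r - 18 = -18 + r)
X(d, N) = -11 - d (X(d, N) = -4 + (4 - 5)*(d + 7) = -4 - (7 + d) = -4 + (-7 - d) = -11 - d)
-301*X(R(F(-1, 6), 2), -5) = -301*(-11 - (-18 - 7)) = -301*(-11 - 1*(-25)) = -301*(-11 + 25) = -301*14 = -4214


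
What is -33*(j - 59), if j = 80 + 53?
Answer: -2442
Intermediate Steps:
j = 133
-33*(j - 59) = -33*(133 - 59) = -33*74 = -2442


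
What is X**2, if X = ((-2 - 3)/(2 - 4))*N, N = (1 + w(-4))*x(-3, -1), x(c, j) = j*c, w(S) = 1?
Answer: 225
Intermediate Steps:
x(c, j) = c*j
N = 6 (N = (1 + 1)*(-3*(-1)) = 2*3 = 6)
X = 15 (X = ((-2 - 3)/(2 - 4))*6 = -5/(-2)*6 = -5*(-1/2)*6 = (5/2)*6 = 15)
X**2 = 15**2 = 225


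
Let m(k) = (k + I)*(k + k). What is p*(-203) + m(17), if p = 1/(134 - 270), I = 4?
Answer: 97307/136 ≈ 715.49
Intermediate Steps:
p = -1/136 (p = 1/(-136) = -1/136 ≈ -0.0073529)
m(k) = 2*k*(4 + k) (m(k) = (k + 4)*(k + k) = (4 + k)*(2*k) = 2*k*(4 + k))
p*(-203) + m(17) = -1/136*(-203) + 2*17*(4 + 17) = 203/136 + 2*17*21 = 203/136 + 714 = 97307/136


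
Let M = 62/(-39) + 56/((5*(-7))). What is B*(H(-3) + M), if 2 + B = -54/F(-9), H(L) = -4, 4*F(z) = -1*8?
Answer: -7010/39 ≈ -179.74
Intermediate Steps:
F(z) = -2 (F(z) = (-1*8)/4 = (¼)*(-8) = -2)
B = 25 (B = -2 - 54/(-2) = -2 - 54*(-½) = -2 + 27 = 25)
M = -622/195 (M = 62*(-1/39) + 56/(-35) = -62/39 + 56*(-1/35) = -62/39 - 8/5 = -622/195 ≈ -3.1897)
B*(H(-3) + M) = 25*(-4 - 622/195) = 25*(-1402/195) = -7010/39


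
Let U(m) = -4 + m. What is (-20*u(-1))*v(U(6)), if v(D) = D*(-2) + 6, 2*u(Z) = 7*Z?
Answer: 140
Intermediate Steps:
u(Z) = 7*Z/2 (u(Z) = (7*Z)/2 = 7*Z/2)
v(D) = 6 - 2*D (v(D) = -2*D + 6 = 6 - 2*D)
(-20*u(-1))*v(U(6)) = (-70*(-1))*(6 - 2*(-4 + 6)) = (-20*(-7/2))*(6 - 2*2) = 70*(6 - 4) = 70*2 = 140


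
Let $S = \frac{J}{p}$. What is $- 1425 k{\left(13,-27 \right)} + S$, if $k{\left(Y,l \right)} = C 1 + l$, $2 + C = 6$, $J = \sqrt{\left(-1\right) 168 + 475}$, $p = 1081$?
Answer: $32775 + \frac{\sqrt{307}}{1081} \approx 32775.0$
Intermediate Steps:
$J = \sqrt{307}$ ($J = \sqrt{-168 + 475} = \sqrt{307} \approx 17.521$)
$C = 4$ ($C = -2 + 6 = 4$)
$S = \frac{\sqrt{307}}{1081} \approx 0.016209$
$k{\left(Y,l \right)} = 4 + l$ ($k{\left(Y,l \right)} = 4 \cdot 1 + l = 4 + l$)
$- 1425 k{\left(13,-27 \right)} + S = - 1425 \left(4 - 27\right) + \frac{\sqrt{307}}{1081} = \left(-1425\right) \left(-23\right) + \frac{\sqrt{307}}{1081} = 32775 + \frac{\sqrt{307}}{1081}$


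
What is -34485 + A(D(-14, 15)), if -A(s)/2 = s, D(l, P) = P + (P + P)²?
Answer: -36315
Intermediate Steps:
D(l, P) = P + 4*P² (D(l, P) = P + (2*P)² = P + 4*P²)
A(s) = -2*s
-34485 + A(D(-14, 15)) = -34485 - 30*(1 + 4*15) = -34485 - 30*(1 + 60) = -34485 - 30*61 = -34485 - 2*915 = -34485 - 1830 = -36315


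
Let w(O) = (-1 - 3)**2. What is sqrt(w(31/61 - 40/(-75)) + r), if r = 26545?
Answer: sqrt(26561) ≈ 162.98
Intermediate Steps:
w(O) = 16 (w(O) = (-4)**2 = 16)
sqrt(w(31/61 - 40/(-75)) + r) = sqrt(16 + 26545) = sqrt(26561)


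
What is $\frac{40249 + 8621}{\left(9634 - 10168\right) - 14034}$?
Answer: $- \frac{8145}{2428} \approx -3.3546$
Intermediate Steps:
$\frac{40249 + 8621}{\left(9634 - 10168\right) - 14034} = \frac{48870}{-534 - 14034} = \frac{48870}{-14568} = 48870 \left(- \frac{1}{14568}\right) = - \frac{8145}{2428}$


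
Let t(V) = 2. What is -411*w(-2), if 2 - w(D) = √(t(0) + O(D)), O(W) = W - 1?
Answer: -822 + 411*I ≈ -822.0 + 411.0*I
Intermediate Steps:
O(W) = -1 + W
w(D) = 2 - √(1 + D) (w(D) = 2 - √(2 + (-1 + D)) = 2 - √(1 + D))
-411*w(-2) = -411*(2 - √(1 - 2)) = -411*(2 - √(-1)) = -411*(2 - I) = -822 + 411*I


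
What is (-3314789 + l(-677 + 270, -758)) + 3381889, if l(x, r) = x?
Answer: 66693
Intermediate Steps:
(-3314789 + l(-677 + 270, -758)) + 3381889 = (-3314789 + (-677 + 270)) + 3381889 = (-3314789 - 407) + 3381889 = -3315196 + 3381889 = 66693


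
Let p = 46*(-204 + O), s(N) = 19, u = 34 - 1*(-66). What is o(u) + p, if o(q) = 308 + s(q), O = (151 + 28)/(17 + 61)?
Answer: -349106/39 ≈ -8951.4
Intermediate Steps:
u = 100 (u = 34 + 66 = 100)
O = 179/78 ≈ 2.2949
o(q) = 327 (o(q) = 308 + 19 = 327)
p = -361859/39 (p = 46*(-204 + 179/78) = 46*(-15733/78) = -361859/39 ≈ -9278.4)
o(u) + p = 327 - 361859/39 = -349106/39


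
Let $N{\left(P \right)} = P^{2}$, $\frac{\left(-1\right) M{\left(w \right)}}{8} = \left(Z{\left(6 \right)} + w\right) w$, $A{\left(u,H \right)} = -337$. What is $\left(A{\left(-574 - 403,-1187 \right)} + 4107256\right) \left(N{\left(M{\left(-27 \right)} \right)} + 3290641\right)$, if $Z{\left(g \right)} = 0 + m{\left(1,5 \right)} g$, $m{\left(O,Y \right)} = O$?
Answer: $98015470118103$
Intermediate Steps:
$Z{\left(g \right)} = g$ ($Z{\left(g \right)} = 0 + 1 g = 0 + g = g$)
$M{\left(w \right)} = - 8 w \left(6 + w\right)$ ($M{\left(w \right)} = - 8 \left(6 + w\right) w = - 8 w \left(6 + w\right)$)
$\left(A{\left(-574 - 403,-1187 \right)} + 4107256\right) \left(N{\left(M{\left(-27 \right)} \right)} + 3290641\right) = \left(-337 + 4107256\right) \left(\left(\left(-8\right) \left(-27\right) \left(6 - 27\right)\right)^{2} + 3290641\right) = 4106919 \left(\left(\left(-8\right) \left(-27\right) \left(-21\right)\right)^{2} + 3290641\right) = 4106919 \left(\left(-4536\right)^{2} + 3290641\right) = 4106919 \left(20575296 + 3290641\right) = 4106919 \cdot 23865937 = 98015470118103$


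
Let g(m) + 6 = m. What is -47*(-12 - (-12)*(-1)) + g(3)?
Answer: 1125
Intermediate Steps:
g(m) = -6 + m
-47*(-12 - (-12)*(-1)) + g(3) = -47*(-12 - (-12)*(-1)) + (-6 + 3) = -47*(-12 - 1*12) - 3 = -47*(-12 - 12) - 3 = -47*(-24) - 3 = 1128 - 3 = 1125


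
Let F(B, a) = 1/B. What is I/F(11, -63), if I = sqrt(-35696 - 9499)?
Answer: 11*I*sqrt(45195) ≈ 2338.5*I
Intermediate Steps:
I = I*sqrt(45195) (I = sqrt(-45195) = I*sqrt(45195) ≈ 212.59*I)
I/F(11, -63) = (I*sqrt(45195))/(1/11) = (I*sqrt(45195))*11 = 11*I*sqrt(45195)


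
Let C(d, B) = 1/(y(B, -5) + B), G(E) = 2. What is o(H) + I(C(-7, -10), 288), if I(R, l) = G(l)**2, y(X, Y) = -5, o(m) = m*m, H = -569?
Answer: 323765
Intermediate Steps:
o(m) = m**2
C(d, B) = 1/(-5 + B)
I(R, l) = 4 (I(R, l) = 2**2 = 4)
o(H) + I(C(-7, -10), 288) = (-569)**2 + 4 = 323761 + 4 = 323765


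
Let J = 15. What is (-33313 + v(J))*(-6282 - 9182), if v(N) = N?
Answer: 514920272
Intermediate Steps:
(-33313 + v(J))*(-6282 - 9182) = (-33313 + 15)*(-6282 - 9182) = -33298*(-15464) = 514920272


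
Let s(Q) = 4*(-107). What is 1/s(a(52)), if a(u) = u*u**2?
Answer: -1/428 ≈ -0.0023364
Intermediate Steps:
a(u) = u**3
s(Q) = -428
1/s(a(52)) = 1/(-428) = -1/428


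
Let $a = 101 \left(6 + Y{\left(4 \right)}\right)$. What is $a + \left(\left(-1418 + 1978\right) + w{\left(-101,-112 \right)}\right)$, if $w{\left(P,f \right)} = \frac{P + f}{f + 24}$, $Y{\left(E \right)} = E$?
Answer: $\frac{138373}{88} \approx 1572.4$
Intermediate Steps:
$w{\left(P,f \right)} = \frac{P + f}{24 + f}$
$a = 1010$ ($a = 101 \left(6 + 4\right) = 101 \cdot 10 = 1010$)
$a + \left(\left(-1418 + 1978\right) + w{\left(-101,-112 \right)}\right) = 1010 + \left(\left(-1418 + 1978\right) + \frac{-101 - 112}{24 - 112}\right) = 1010 + \left(560 + \frac{1}{-88} \left(-213\right)\right) = 1010 + \left(560 - - \frac{213}{88}\right) = 1010 + \left(560 + \frac{213}{88}\right) = 1010 + \frac{49493}{88} = \frac{138373}{88}$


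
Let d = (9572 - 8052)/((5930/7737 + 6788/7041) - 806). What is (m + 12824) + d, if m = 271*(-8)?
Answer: 6483256680898/608521653 ≈ 10654.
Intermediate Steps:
d = -1150053470/608521653 (d = 1520/((5930*(1/7737) + 6788*(1/7041)) - 806) = 1520/((5930/7737 + 6788/7041) - 806) = 1520/(10474654/6052913 - 806) = 1520/(-4868173224/6052913) = 1520*(-6052913/4868173224) = -1150053470/608521653 ≈ -1.8899)
m = -2168
(m + 12824) + d = (-2168 + 12824) - 1150053470/608521653 = 10656 - 1150053470/608521653 = 6483256680898/608521653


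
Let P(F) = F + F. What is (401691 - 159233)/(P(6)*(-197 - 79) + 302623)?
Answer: 242458/299311 ≈ 0.81005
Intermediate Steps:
P(F) = 2*F
(401691 - 159233)/(P(6)*(-197 - 79) + 302623) = (401691 - 159233)/((2*6)*(-197 - 79) + 302623) = 242458/(12*(-276) + 302623) = 242458/(-3312 + 302623) = 242458/299311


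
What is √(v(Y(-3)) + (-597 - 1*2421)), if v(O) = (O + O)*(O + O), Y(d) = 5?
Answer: I*√2918 ≈ 54.018*I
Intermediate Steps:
v(O) = 4*O² (v(O) = (2*O)*(2*O) = 4*O²)
√(v(Y(-3)) + (-597 - 1*2421)) = √(4*5² + (-597 - 1*2421)) = √(4*25 + (-597 - 2421)) = √(100 - 3018) = √(-2918) = I*√2918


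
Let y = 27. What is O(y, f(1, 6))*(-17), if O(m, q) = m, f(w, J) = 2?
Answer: -459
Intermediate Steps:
O(y, f(1, 6))*(-17) = 27*(-17) = -459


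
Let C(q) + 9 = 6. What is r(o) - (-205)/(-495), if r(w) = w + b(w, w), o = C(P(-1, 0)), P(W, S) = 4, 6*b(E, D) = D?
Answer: -775/198 ≈ -3.9141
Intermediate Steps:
b(E, D) = D/6
C(q) = -3 (C(q) = -9 + 6 = -3)
o = -3
r(w) = 7*w/6 (r(w) = w + w/6 = 7*w/6)
r(o) - (-205)/(-495) = (7/6)*(-3) - (-205)/(-495) = -7/2 - (-205)*(-1)/495 = -7/2 - 1*41/99 = -7/2 - 41/99 = -775/198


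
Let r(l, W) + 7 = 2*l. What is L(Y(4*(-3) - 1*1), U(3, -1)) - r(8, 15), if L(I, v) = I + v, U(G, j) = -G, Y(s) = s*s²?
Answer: -2209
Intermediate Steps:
Y(s) = s³
r(l, W) = -7 + 2*l
L(Y(4*(-3) - 1*1), U(3, -1)) - r(8, 15) = ((4*(-3) - 1*1)³ - 1*3) - (-7 + 2*8) = ((-12 - 1)³ - 3) - (-7 + 16) = ((-13)³ - 3) - 1*9 = (-2197 - 3) - 9 = -2200 - 9 = -2209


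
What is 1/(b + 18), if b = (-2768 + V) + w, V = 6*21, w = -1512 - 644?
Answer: -1/4780 ≈ -0.00020921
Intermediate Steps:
w = -2156
V = 126
b = -4798 (b = (-2768 + 126) - 2156 = -2642 - 2156 = -4798)
1/(b + 18) = 1/(-4798 + 18) = 1/(-4780) = -1/4780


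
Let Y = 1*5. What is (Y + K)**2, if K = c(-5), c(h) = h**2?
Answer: 900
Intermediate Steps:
Y = 5
K = 25 (K = (-5)**2 = 25)
(Y + K)**2 = (5 + 25)**2 = 30**2 = 900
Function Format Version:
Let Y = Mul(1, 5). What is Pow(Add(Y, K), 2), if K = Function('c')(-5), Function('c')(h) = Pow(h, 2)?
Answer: 900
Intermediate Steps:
Y = 5
K = 25 (K = Pow(-5, 2) = 25)
Pow(Add(Y, K), 2) = Pow(Add(5, 25), 2) = Pow(30, 2) = 900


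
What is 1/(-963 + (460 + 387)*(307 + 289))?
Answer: 1/503849 ≈ 1.9847e-6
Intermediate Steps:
1/(-963 + (460 + 387)*(307 + 289)) = 1/(-963 + 847*596) = 1/(-963 + 504812) = 1/503849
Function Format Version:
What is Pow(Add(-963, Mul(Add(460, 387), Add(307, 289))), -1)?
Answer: Rational(1, 503849) ≈ 1.9847e-6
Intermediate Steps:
Pow(Add(-963, Mul(Add(460, 387), Add(307, 289))), -1) = Pow(Add(-963, Mul(847, 596)), -1) = Pow(Add(-963, 504812), -1) = Pow(503849, -1) = Rational(1, 503849)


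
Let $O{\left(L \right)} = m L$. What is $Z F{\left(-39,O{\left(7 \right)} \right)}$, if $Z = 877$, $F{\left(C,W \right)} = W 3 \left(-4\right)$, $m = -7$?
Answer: $515676$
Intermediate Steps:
$O{\left(L \right)} = - 7 L$
$F{\left(C,W \right)} = - 12 W$ ($F{\left(C,W \right)} = 3 W \left(-4\right) = - 12 W$)
$Z F{\left(-39,O{\left(7 \right)} \right)} = 877 \left(- 12 \left(\left(-7\right) 7\right)\right) = 877 \left(\left(-12\right) \left(-49\right)\right) = 877 \cdot 588 = 515676$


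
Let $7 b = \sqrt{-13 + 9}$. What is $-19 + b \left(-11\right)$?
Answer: $-19 - \frac{22 i}{7} \approx -19.0 - 3.1429 i$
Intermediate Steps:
$b = \frac{2 i}{7}$ ($b = \frac{\sqrt{-13 + 9}}{7} = \frac{\sqrt{-4}}{7} = \frac{2 i}{7} \approx 0.28571 i$)
$-19 + b \left(-11\right) = -19 + \frac{2 i}{7} \left(-11\right) = -19 - \frac{22 i}{7}$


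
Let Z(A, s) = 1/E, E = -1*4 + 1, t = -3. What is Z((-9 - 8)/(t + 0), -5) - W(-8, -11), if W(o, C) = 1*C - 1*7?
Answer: 53/3 ≈ 17.667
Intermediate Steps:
W(o, C) = -7 + C (W(o, C) = C - 7 = -7 + C)
E = -3 (E = -4 + 1 = -3)
Z(A, s) = -1/3 (Z(A, s) = 1/(-3) = -1/3)
Z((-9 - 8)/(t + 0), -5) - W(-8, -11) = -1/3 - (-7 - 11) = -1/3 - 1*(-18) = -1/3 + 18 = 53/3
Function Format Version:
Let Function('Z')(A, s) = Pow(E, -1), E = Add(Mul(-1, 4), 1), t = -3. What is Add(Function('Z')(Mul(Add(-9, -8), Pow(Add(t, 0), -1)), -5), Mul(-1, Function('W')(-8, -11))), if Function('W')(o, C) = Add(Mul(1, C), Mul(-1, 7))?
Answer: Rational(53, 3) ≈ 17.667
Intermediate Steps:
Function('W')(o, C) = Add(-7, C) (Function('W')(o, C) = Add(C, -7) = Add(-7, C))
E = -3 (E = Add(-4, 1) = -3)
Function('Z')(A, s) = Rational(-1, 3) (Function('Z')(A, s) = Pow(-3, -1) = Rational(-1, 3))
Add(Function('Z')(Mul(Add(-9, -8), Pow(Add(t, 0), -1)), -5), Mul(-1, Function('W')(-8, -11))) = Add(Rational(-1, 3), Mul(-1, Add(-7, -11))) = Add(Rational(-1, 3), Mul(-1, -18)) = Add(Rational(-1, 3), 18) = Rational(53, 3)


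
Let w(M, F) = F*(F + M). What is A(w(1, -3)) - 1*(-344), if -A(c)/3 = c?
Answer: 326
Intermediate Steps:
A(c) = -3*c
A(w(1, -3)) - 1*(-344) = -(-9)*(-3 + 1) - 1*(-344) = -(-9)*(-2) + 344 = -3*6 + 344 = -18 + 344 = 326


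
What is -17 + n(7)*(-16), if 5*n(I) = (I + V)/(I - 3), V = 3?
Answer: -25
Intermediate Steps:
n(I) = (3 + I)/(5*(-3 + I)) (n(I) = ((I + 3)/(I - 3))/5 = ((3 + I)/(-3 + I))/5 = (3 + I)/(5*(-3 + I)))
-17 + n(7)*(-16) = -17 + ((3 + 7)/(5*(-3 + 7)))*(-16) = -17 + ((1/5)*10/4)*(-16) = -17 + ((1/5)*(1/4)*10)*(-16) = -17 + (1/2)*(-16) = -17 - 8 = -25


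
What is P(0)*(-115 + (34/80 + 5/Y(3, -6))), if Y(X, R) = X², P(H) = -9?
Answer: 41047/40 ≈ 1026.2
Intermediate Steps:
P(0)*(-115 + (34/80 + 5/Y(3, -6))) = -9*(-115 + (34/80 + 5/(3²))) = -9*(-115 + (34*(1/80) + 5/9)) = -9*(-115 + (17/40 + 5*(⅑))) = -9*(-115 + (17/40 + 5/9)) = -9*(-115 + 353/360) = -9*(-41047/360) = 41047/40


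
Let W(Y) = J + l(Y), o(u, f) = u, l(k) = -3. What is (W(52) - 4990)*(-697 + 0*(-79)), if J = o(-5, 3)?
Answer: 3483606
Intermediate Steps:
J = -5
W(Y) = -8 (W(Y) = -5 - 3 = -8)
(W(52) - 4990)*(-697 + 0*(-79)) = (-8 - 4990)*(-697 + 0*(-79)) = -4998*(-697 + 0) = -4998*(-697) = 3483606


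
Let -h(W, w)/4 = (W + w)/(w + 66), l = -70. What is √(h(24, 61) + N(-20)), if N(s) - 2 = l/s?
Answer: √182118/254 ≈ 1.6801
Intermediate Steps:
N(s) = 2 - 70/s
h(W, w) = -4*(W + w)/(66 + w) (h(W, w) = -4*(W + w)/(w + 66) = -4*(W + w)/(66 + w))
√(h(24, 61) + N(-20)) = √(4*(-1*24 - 1*61)/(66 + 61) + (2 - 70/(-20))) = √(4*(-24 - 61)/127 + (2 - 70*(-1/20))) = √(4*(1/127)*(-85) + (2 + 7/2)) = √(-340/127 + 11/2) = √(717/254) = √182118/254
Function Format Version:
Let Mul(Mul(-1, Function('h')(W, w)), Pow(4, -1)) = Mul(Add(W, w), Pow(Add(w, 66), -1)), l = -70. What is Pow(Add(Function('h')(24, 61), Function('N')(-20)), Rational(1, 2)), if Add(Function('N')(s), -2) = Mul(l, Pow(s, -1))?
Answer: Mul(Rational(1, 254), Pow(182118, Rational(1, 2))) ≈ 1.6801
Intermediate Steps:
Function('N')(s) = Add(2, Mul(-70, Pow(s, -1)))
Function('h')(W, w) = Mul(-4, Pow(Add(66, w), -1), Add(W, w)) (Function('h')(W, w) = Mul(-4, Mul(Add(W, w), Pow(Add(w, 66), -1))) = Mul(-4, Mul(Add(W, w), Pow(Add(66, w), -1))) = Mul(-4, Mul(Pow(Add(66, w), -1), Add(W, w))) = Mul(-4, Pow(Add(66, w), -1), Add(W, w)))
Pow(Add(Function('h')(24, 61), Function('N')(-20)), Rational(1, 2)) = Pow(Add(Mul(4, Pow(Add(66, 61), -1), Add(Mul(-1, 24), Mul(-1, 61))), Add(2, Mul(-70, Pow(-20, -1)))), Rational(1, 2)) = Pow(Add(Mul(4, Pow(127, -1), Add(-24, -61)), Add(2, Mul(-70, Rational(-1, 20)))), Rational(1, 2)) = Pow(Add(Mul(4, Rational(1, 127), -85), Add(2, Rational(7, 2))), Rational(1, 2)) = Pow(Add(Rational(-340, 127), Rational(11, 2)), Rational(1, 2)) = Pow(Rational(717, 254), Rational(1, 2)) = Mul(Rational(1, 254), Pow(182118, Rational(1, 2)))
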